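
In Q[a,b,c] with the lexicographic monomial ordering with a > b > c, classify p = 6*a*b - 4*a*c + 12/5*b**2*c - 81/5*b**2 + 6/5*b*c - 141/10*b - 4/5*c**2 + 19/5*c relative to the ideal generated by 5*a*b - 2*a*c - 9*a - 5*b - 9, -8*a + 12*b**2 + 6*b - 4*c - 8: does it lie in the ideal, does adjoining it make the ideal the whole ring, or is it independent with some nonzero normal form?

6*a*b - 4*a*c + 12/5*b**2*c - 81/5*b**2 + 6/5*b*c - 141/10*b - 4/5*c**2 + 19/5*c lies in I (it reduces to 0).

First compute the reduced Gröbner basis of I by Buchberger's algorithm.
f_1 = 5*a*b - 2*a*c - 9*a - 5*b - 9, LT = a*b.
f_2 = -8*a + 12*b**2 + 6*b - 4*c - 8, LT = a.

S(f_1,f_2): lcm = a*b. S = -2/5*a*c - 9/5*a + 3/2*b**3 + 3/4*b**2 - 1/2*b*c - 2*b - 9/5.
  leading term a*c: subtract (1/20*c)·f_2 from -2/5*a*c - 9/5*a + 3/2*b**3 + 3/4*b**2 - 1/2*b*c - 2*b - 9/5 → -9/5*a + 3/2*b**3 - 3/5*b**2*c + 3/4*b**2 - 4/5*b*c - 2*b + 1/5*c**2 + 2/5*c - 9/5
  leading term a: subtract (9/40)·f_2 from -9/5*a + 3/2*b**3 - 3/5*b**2*c + 3/4*b**2 - 4/5*b*c - 2*b + 1/5*c**2 + 2/5*c - 9/5 → 3/2*b**3 - 3/5*b**2*c - 39/20*b**2 - 4/5*b*c - 67/20*b + 1/5*c**2 + 13/10*c
  leading term b**3: no divisor's leading term divides it; move 3/2*b**3 to the remainder.
  leading term b**2*c: no divisor's leading term divides it; move -3/5*b**2*c to the remainder.
  leading term b**2: no divisor's leading term divides it; move -39/20*b**2 to the remainder.
  leading term b*c: no divisor's leading term divides it; move -4/5*b*c to the remainder.
  leading term b: no divisor's leading term divides it; move -67/20*b to the remainder.
  leading term c**2: no divisor's leading term divides it; move 1/5*c**2 to the remainder.
  leading term c: no divisor's leading term divides it; move 13/10*c to the remainder.
  remainder 3/2*b**3 - 3/5*b**2*c - 39/20*b**2 - 4/5*b*c - 67/20*b + 1/5*c**2 + 13/10*c ≠ 0; add h_3 = 3/2*b**3 - 3/5*b**2*c - 39/20*b**2 - 4/5*b*c - 67/20*b + 1/5*c**2 + 13/10*c to the basis.

The other S-polynomials (S(f_1,h_3), S(f_2,h_3)) all reduce to 0 modulo the current basis, so we have a Gröbner basis.
Inter-reduce: drop elements whose leading term is divisible by another's, tail-reduce, and make monic.
Reduced Gröbner basis: {a - 3/2*b**2 - 3/4*b + 1/2*c + 1, b**3 - 2/5*b**2*c - 13/10*b**2 - 8/15*b*c - 67/30*b + 2/15*c**2 + 13/15*c}.
Label its elements g_1 = a - 3/2*b**2 - 3/4*b + 1/2*c + 1, g_2 = b**3 - 2/5*b**2*c - 13/10*b**2 - 8/15*b*c - 67/30*b + 2/15*c**2 + 13/15*c.

Reduce p = 6*a*b - 4*a*c + 12/5*b**2*c - 81/5*b**2 + 6/5*b*c - 141/10*b - 4/5*c**2 + 19/5*c modulo G:
  leading term a*b: subtract (6*b)·g_1 from 6*a*b - 4*a*c + 12/5*b**2*c - 81/5*b**2 + 6/5*b*c - 141/10*b - 4/5*c**2 + 19/5*c → -4*a*c + 9*b**3 + 12/5*b**2*c - 117/10*b**2 - 9/5*b*c - 201/10*b - 4/5*c**2 + 19/5*c
  leading term a*c: subtract (-4*c)·g_1 from -4*a*c + 9*b**3 + 12/5*b**2*c - 117/10*b**2 - 9/5*b*c - 201/10*b - 4/5*c**2 + 19/5*c → 9*b**3 - 18/5*b**2*c - 117/10*b**2 - 24/5*b*c - 201/10*b + 6/5*c**2 + 39/5*c
  leading term b**3: subtract (9)·g_2 from 9*b**3 - 18/5*b**2*c - 117/10*b**2 - 24/5*b*c - 201/10*b + 6/5*c**2 + 39/5*c → 0
  normal form = 0.
Since the normal form is 0, p ∈ I.

The remainder on division by a Gröbner basis is unique — it is the normal form.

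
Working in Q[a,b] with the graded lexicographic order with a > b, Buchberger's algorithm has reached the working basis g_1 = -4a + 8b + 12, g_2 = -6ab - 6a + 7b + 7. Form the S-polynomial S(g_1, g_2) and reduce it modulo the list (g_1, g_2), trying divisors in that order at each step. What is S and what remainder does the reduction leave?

lcm(LM(g_1), LM(g_2)) = ab.
S = (lcm/LT(g_1))·g_1 − (lcm/LT(g_2))·g_2 = -2b^2 - a - 11/6b + 7/6.
Reduce S modulo (g_1, g_2) in that order:
  leading term b^2: no divisor's leading term divides it; move -2b^2 to the remainder.
  leading term a: subtract (1/4)·g_1 from -a - 11/6b + 7/6 → -23/6b - 11/6
  leading term b: no divisor's leading term divides it; move -23/6b to the remainder.
  leading term 1: no divisor's leading term divides it; move -11/6 to the remainder.
The remainder -2b^2 - 23/6b - 11/6 is nonzero, so it would be added as the next basis element.
This is the inner loop of Buchberger's algorithm — each nonzero remainder becomes a new basis element.

S(g_1, g_2) = -2b^2 - a - 11/6b + 7/6; remainder on division = -2b^2 - 23/6b - 11/6.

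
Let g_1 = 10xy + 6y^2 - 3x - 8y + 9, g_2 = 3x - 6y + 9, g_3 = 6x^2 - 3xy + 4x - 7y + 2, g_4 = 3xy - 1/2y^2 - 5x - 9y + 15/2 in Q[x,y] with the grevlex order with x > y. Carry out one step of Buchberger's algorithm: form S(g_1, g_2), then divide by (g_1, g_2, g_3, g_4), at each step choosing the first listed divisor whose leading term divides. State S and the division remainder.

S(g_1, g_2) = 13/5y^2 - 3/10x - 19/5y + 9/10; remainder on division = 13/5y^2 - 22/5y + 9/5.

lcm(LM(g_1), LM(g_2)) = xy.
S = (lcm/LT(g_1))·g_1 − (lcm/LT(g_2))·g_2 = 13/5y^2 - 3/10x - 19/5y + 9/10.
Reduce S modulo (g_1, g_2, g_3, g_4) in that order:
  leading term y^2: no divisor's leading term divides it; move 13/5y^2 to the remainder.
  leading term x: subtract (-1/10)·g_2 from -3/10x - 19/5y + 9/10 → -22/5y + 9/5
  leading term y: no divisor's leading term divides it; move -22/5y to the remainder.
  leading term 1: no divisor's leading term divides it; move 9/5 to the remainder.
The remainder 13/5y^2 - 22/5y + 9/5 is nonzero, so it would be added as the next basis element.
An S-polynomial is built so that the two leading terms cancel; whether anything survives reduction is exactly the Gröbner-basis criterion.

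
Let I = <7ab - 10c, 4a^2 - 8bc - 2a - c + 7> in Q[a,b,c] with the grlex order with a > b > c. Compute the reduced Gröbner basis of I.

f_1 = 7ab - 10c, LT = ab.
f_2 = 4a^2 - 8bc - 2a - c + 7, LT = a^2.

S(f_1,f_2): lcm = a^2b. S = 2b^2c + 1/2ab - 10/7ac + 1/4bc - 7/4b.
  reduce S modulo (f_1, f_2):
  remainder 2b^2c - 10/7ac + 1/4bc - 7/4b + 5/7c ≠ 0; add g_3 = 2b^2c - 10/7ac + 1/4bc - 7/4b + 5/7c to the basis.

The other S-polynomials (S(f_1,g_3), S(f_2,g_3)) all reduce to 0 modulo the current basis, so we have a Gröbner basis.

G = {b^2c - 5/7ac + 1/8bc - 7/8b + 5/14c, a^2 - 2bc - 1/2a - 1/4c + 7/4, ab - 10/7c}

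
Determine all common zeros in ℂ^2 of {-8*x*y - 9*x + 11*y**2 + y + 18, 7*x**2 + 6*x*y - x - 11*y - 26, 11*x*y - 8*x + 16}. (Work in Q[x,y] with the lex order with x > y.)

Compute a lex Gröbner basis by Buchberger's algorithm.
f_1 = -8*x*y - 9*x + 11*y**2 + y + 18, LT = x*y.
f_2 = 7*x**2 + 6*x*y - x - 11*y - 26, LT = x**2.
f_3 = 11*x*y - 8*x + 16, LT = x*y.

S(f_1,f_2): lcm = x**2*y. S = 9/8*x**2 - 125/56*x*y**2 + 1/56*x*y - 9/4*x + 11/7*y**2 + 26/7*y.
  leading term x**2: subtract (9/56)·f_2 from 9/8*x**2 - 125/56*x*y**2 + 1/56*x*y - 9/4*x + 11/7*y**2 + 26/7*y → -125/56*x*y**2 - 53/56*x*y - 117/56*x + 11/7*y**2 + 307/56*y + 117/28
  leading term x*y**2: subtract (125/448*y)·f_1 from -125/56*x*y**2 - 53/56*x*y - 117/56*x + 11/7*y**2 + 307/56*y + 117/28 → 701/448*x*y - 117/56*x - 1375/448*y**3 + 579/448*y**2 + 103/224*y + 117/28
  leading term x*y: subtract (-701/3584)·f_1 from 701/448*x*y - 117/56*x - 1375/448*y**3 + 579/448*y**2 + 103/224*y + 117/28 → -1971/512*x - 1375/448*y**3 + 12343/3584*y**2 + 2349/3584*y + 1971/256
  leading term x: no divisor's leading term divides it; move -1971/512*x to the remainder.
  leading term y**3: no divisor's leading term divides it; move -1375/448*y**3 to the remainder.
  leading term y**2: no divisor's leading term divides it; move 12343/3584*y**2 to the remainder.
  leading term y: no divisor's leading term divides it; move 2349/3584*y to the remainder.
  leading term 1: no divisor's leading term divides it; move 1971/256 to the remainder.
  remainder -1971/512*x - 1375/448*y**3 + 12343/3584*y**2 + 2349/3584*y + 1971/256 ≠ 0; add h_4 = -1971/512*x - 1375/448*y**3 + 12343/3584*y**2 + 2349/3584*y + 1971/256 to the basis.

S(f_1,f_3): lcm = x*y. S = 163/88*x - 11/8*y**2 - 1/8*y - 163/44.
  leading term x: subtract (-10432/21681)·h_4 from 163/88*x - 11/8*y**2 - 1/8*y - 163/44 → -20375/13797*y**3 + 42809/151767*y**2 + 1070/5621*y
  leading term y**3: no divisor's leading term divides it; move -20375/13797*y**3 to the remainder.
  leading term y**2: no divisor's leading term divides it; move 42809/151767*y**2 to the remainder.
  leading term y: no divisor's leading term divides it; move 1070/5621*y to the remainder.
  remainder -20375/13797*y**3 + 42809/151767*y**2 + 1070/5621*y ≠ 0; add h_5 = -20375/13797*y**3 + 42809/151767*y**2 + 1070/5621*y to the basis.

S(f_2,f_3): lcm = x**2*y. S = 8/11*x**2 + 6/7*x*y**2 - 1/7*x*y - 16/11*x - 11/7*y**2 - 26/7*y.
  leading term x**2: subtract (8/77)·f_2 from 8/11*x**2 + 6/7*x*y**2 - 1/7*x*y - 16/11*x - 11/7*y**2 - 26/7*y → 6/7*x*y**2 - 59/77*x*y - 104/77*x - 11/7*y**2 - 18/7*y + 208/77
  leading term x*y**2: subtract (-3/28*y)·f_1 from 6/7*x*y**2 - 59/77*x*y - 104/77*x - 11/7*y**2 - 18/7*y + 208/77 → -533/308*x*y - 104/77*x + 33/28*y**3 - 41/28*y**2 - 9/14*y + 208/77
  leading term x*y: subtract (533/2464)·f_1 from -533/308*x*y - 104/77*x + 33/28*y**3 - 41/28*y**2 - 9/14*y + 208/77 → 1469/2464*x + 33/28*y**3 - 123/32*y**2 - 2117/2464*y - 1469/1232
  leading term x: subtract (-23504/151767)·h_4 from 1469/2464*x + 33/28*y**3 - 123/32*y**2 - 2117/2464*y - 1469/1232 → 67919/96579*y**3 - 3516860/1062369*y**2 - 29812/39347*y
  leading term y**3: subtract (-67919/142625)·h_5 from 67919/96579*y**3 - 3516860/1062369*y**2 - 29812/39347*y → -452987/142625*y**2 - 209294/313775*y
  leading term y**2: no divisor's leading term divides it; move -452987/142625*y**2 to the remainder.
  leading term y: no divisor's leading term divides it; move -209294/313775*y to the remainder.
  remainder -452987/142625*y**2 - 209294/313775*y ≠ 0; add h_6 = -452987/142625*y**2 - 209294/313775*y to the basis.

S(f_1,h_4): lcm = x*y. S = 9/8*x - 11000/13797*y**4 + 12343/13797*y**3 - 4925/4088*y**2 + 15/8*y - 9/4.
  leading term x: subtract (-64/219)·h_4 from 9/8*x - 11000/13797*y**4 + 12343/13797*y**3 - 4925/4088*y**2 + 15/8*y - 9/4 → -11000/13797*y**4 - 32/13797*y**3 - 304/1533*y**2 + 1056/511*y
  leading term y**4: subtract (88/163*y)·h_5 from -11000/13797*y**4 - 32/13797*y**3 - 304/1533*y**2 + 1056/511*y → -38632/249879*y**3 - 75232/249879*y**2 + 1056/511*y
  leading term y**3: subtract (347688/3321125)·h_5 from -38632/249879*y**3 - 75232/249879*y**2 + 1056/511*y → -1097976/3321125*y**2 + 1359408/664225*y
  leading term y**2: subtract (7685832/73836881)·h_6 from -1097976/3321125*y**2 + 1359408/664225*y → 156241728/73836881*y
  leading term y: no divisor's leading term divides it; move 156241728/73836881*y to the remainder.
  remainder 156241728/73836881*y ≠ 0; add h_7 = 156241728/73836881*y to the basis.

The other S-polynomials (S(f_2,h_4), S(f_3,h_4), S(f_1,h_5), S(f_2,h_5), S(f_3,h_5), S(h_4,h_5), S(f_1,h_6), S(f_2,h_6), S(f_3,h_6), S(h_4,h_6), S(h_5,h_6), S(f_1,h_7), S(f_2,h_7), S(f_3,h_7), S(h_4,h_7), S(h_5,h_7), S(h_6,h_7)) all reduce to 0 modulo the current basis, so we have a Gröbner basis.
Inter-reduce: drop elements whose leading term is divisible by another's, tail-reduce, and make monic.
Reduced Gröbner basis: {x - 2, y}.

A lex Gröbner basis eliminates variables successively. Here y depends only on y, with roots {0}; lifting each root through the earlier basis elements recovers the full solutions.
  y = 0: the earlier basis element becomes x - 2 = 0, giving x = 2 — point (2, 0).
Check: every point annihilates each of the original generators.

{(2, 0)}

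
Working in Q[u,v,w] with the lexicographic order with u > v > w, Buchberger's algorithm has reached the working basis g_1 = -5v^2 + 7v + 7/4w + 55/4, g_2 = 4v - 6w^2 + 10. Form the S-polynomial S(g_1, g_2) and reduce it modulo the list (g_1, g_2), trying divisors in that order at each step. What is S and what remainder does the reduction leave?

S(g_1, g_2) = 3/2vw^2 - 39/10v - 7/20w - 11/4; remainder on division = 9/4w^4 - 48/5w^2 - 7/20w + 7.

lcm(LM(g_1), LM(g_2)) = v^2.
S = (lcm/LT(g_1))·g_1 − (lcm/LT(g_2))·g_2 = 3/2vw^2 - 39/10v - 7/20w - 11/4.
Reduce S modulo (g_1, g_2) in that order:
  leading term vw^2: subtract (3/8w^2)·g_2 from 3/2vw^2 - 39/10v - 7/20w - 11/4 → -39/10v + 9/4w^4 - 15/4w^2 - 7/20w - 11/4
  leading term v: subtract (-39/40)·g_2 from -39/10v + 9/4w^4 - 15/4w^2 - 7/20w - 11/4 → 9/4w^4 - 48/5w^2 - 7/20w + 7
  leading term w^4: no divisor's leading term divides it; move 9/4w^4 to the remainder.
  leading term w^2: no divisor's leading term divides it; move -48/5w^2 to the remainder.
  leading term w: no divisor's leading term divides it; move -7/20w to the remainder.
  leading term 1: no divisor's leading term divides it; move 7 to the remainder.
The remainder 9/4w^4 - 48/5w^2 - 7/20w + 7 is nonzero, so it would be added as the next basis element.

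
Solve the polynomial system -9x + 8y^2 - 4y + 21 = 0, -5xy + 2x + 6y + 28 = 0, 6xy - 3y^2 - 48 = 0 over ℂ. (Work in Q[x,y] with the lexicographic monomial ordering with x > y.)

{(5, 2)}

Compute a lex Gröbner basis by Buchberger's algorithm.
f_1 = -9x + 8y^2 - 4y + 21, LT = x.
f_2 = -5xy + 2x + 6y + 28, LT = xy.
f_3 = 6xy - 3y^2 - 48, LT = xy.

S(f_1,f_2): lcm = xy. S = 2/5x - 8/9y^3 + 4/9y^2 - 17/15y + 28/5.
  reduce S modulo (f_1, f_2, f_3):
  remainder -8/9y^3 + 4/5y^2 - 59/45y + 98/15 ≠ 0; add h_4 = -8/9y^3 + 4/5y^2 - 59/45y + 98/15 to the basis.

S(f_1,f_3): lcm = xy. S = -8/9y^3 + 17/18y^2 - 7/3y + 8.
  reduce S modulo (f_1, f_2, f_3, h_4):
  remainder 13/90y^2 - 46/45y + 22/15 ≠ 0; add h_5 = 13/90y^2 - 46/45y + 22/15 to the basis.

S(f_3,h_4): lcm = xy^3. S = 9/10xy^2 - 59/40xy + 147/20x - 1/2y^4 - 8y^2.
  reduce S modulo (f_1, f_2, f_3, h_4, h_5):
  remainder -57893/10400y + 57893/5200 ≠ 0; add h_6 = -57893/10400y + 57893/5200 to the basis.

The other S-polynomials (S(f_2,f_3), S(f_1,h_4), S(f_2,h_4), S(f_1,h_5), S(f_2,h_5), S(f_3,h_5), S(h_4,h_5), S(f_1,h_6), S(f_2,h_6), S(f_3,h_6), S(h_4,h_6), S(h_5,h_6)) all reduce to 0 modulo the current basis, so we have a Gröbner basis.
Inter-reduce: drop elements whose leading term is divisible by another's, tail-reduce, and make monic.
Reduced Gröbner basis: {x - 5, y - 2}.

Since the basis is lex-ordered, y - 2 is univariate in y. Its roots are {2}. Back-substituting each root into the other basis elements fixes the other coordinates.
  y = 2: the earlier basis element becomes x - 5 = 0, giving x = 5 — point (5, 2).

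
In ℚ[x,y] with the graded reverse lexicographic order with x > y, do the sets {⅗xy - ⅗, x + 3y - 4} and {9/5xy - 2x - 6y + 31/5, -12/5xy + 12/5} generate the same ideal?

Yes, the ideals are equal.

For a fixed monomial order, each ideal has a unique reduced Gröbner basis; comparing bases decides equality.
Buchberger on the first generating set:
f_1 = ⅗xy - ⅗, LT = xy.
f_2 = x + 3y - 4, LT = x.

S(f_1,f_2): lcm = xy. S = -3y² + 4y - 1.
  leading term y²: no divisor's leading term divides it; move -3y² to the remainder.
  leading term y: no divisor's leading term divides it; move 4y to the remainder.
  leading term 1: no divisor's leading term divides it; move -1 to the remainder.
  remainder -3y² + 4y - 1 ≠ 0; add g_3 = -3y² + 4y - 1 to the basis.

S(f_1,g_3): lcm = xy². S = 4/3xy - ⅓x - y.
  leading term xy: subtract (20/9)·f_1 from 4/3xy - ⅓x - y → -⅓x - y + 4/3
  leading term x: subtract (-⅓)·f_2 from -⅓x - y + 4/3 → 0
  remainder 0.

S(f_2,g_3): leading monomials are coprime, so the S-polynomial reduces to 0 (Buchberger's first criterion).
Every S-polynomial of the final basis reduces to 0, so we have a Gröbner basis.
Inter-reduce: drop elements whose leading term is divisible by another's, tail-reduce, and make monic.
Reduced Gröbner basis: {y² - 4/3y + ⅓, x + 3y - 4}.

Buchberger on the second generating set:
h_1 = 9/5xy - 2x - 6y + 31/5, LT = xy.
h_2 = -12/5xy + 12/5, LT = xy.

S(h_1,h_2): lcm = xy. S = -10/9x - 10/3y + 40/9.
  leading term x: no divisor's leading term divides it; move -10/9x to the remainder.
  leading term y: no divisor's leading term divides it; move -10/3y to the remainder.
  leading term 1: no divisor's leading term divides it; move 40/9 to the remainder.
  remainder -10/9x - 10/3y + 40/9 ≠ 0; add k_3 = -10/9x - 10/3y + 40/9 to the basis.

S(h_1,k_3): lcm = xy. S = -3y² - 10/9x + ⅔y + 31/9.
  leading term y²: no divisor's leading term divides it; move -3y² to the remainder.
  leading term x: subtract (1)·k_3 from -10/9x + ⅔y + 31/9 → 4y - 1
  leading term y: no divisor's leading term divides it; move 4y to the remainder.
  leading term 1: no divisor's leading term divides it; move -1 to the remainder.
  remainder -3y² + 4y - 1 ≠ 0; add k_4 = -3y² + 4y - 1 to the basis.

S(h_2,k_3): lcm = xy. S = -3y² + 4y - 1.
  leading term y²: subtract (1)·k_4 from -3y² + 4y - 1 → 0
  remainder 0.

S(h_1,k_4): lcm = xy². S = 2/9xy - 10/3y² - ⅓x + 31/9y.
  leading term xy: subtract (10/81)·h_1 from 2/9xy - 10/3y² - ⅓x + 31/9y → -10/3y² - 7/81x + 113/27y - 62/81
  leading term y²: subtract (10/9)·k_4 from -10/3y² - 7/81x + 113/27y - 62/81 → -7/81x - 7/27y + 28/81
  leading term x: subtract (7/90)·k_3 from -7/81x - 7/27y + 28/81 → 0
  remainder 0.

S(h_2,k_4): lcm = xy². S = 4/3xy - ⅓x - y.
  leading term xy: subtract (20/27)·h_1 from 4/3xy - ⅓x - y → 31/27x + 31/9y - 124/27
  leading term x: subtract (-31/30)·k_3 from 31/27x + 31/9y - 124/27 → 0
  remainder 0.

S(k_3,k_4): leading monomials are coprime, so the S-polynomial reduces to 0 (Buchberger's first criterion).
Every S-polynomial of the final basis reduces to 0, so we have a Gröbner basis.
Inter-reduce: drop elements whose leading term is divisible by another's, tail-reduce, and make monic.
Reduced Gröbner basis: {y² - 4/3y + ⅓, x + 3y - 4}.

Same reduced basis, so the two generating sets span the same ideal.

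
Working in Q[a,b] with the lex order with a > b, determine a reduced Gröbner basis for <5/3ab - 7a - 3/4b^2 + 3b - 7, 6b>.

This is the nonlinear analogue of row-reducing a linear system.

f_1 = 5/3ab - 7a - 3/4b^2 + 3b - 7, LT = ab.
f_2 = 6b, LT = b.

S(f_1,f_2): lcm = ab. S = -21/5a - 9/20b^2 + 9/5b - 21/5.
  leading term a: no divisor's leading term divides it; move -21/5a to the remainder.
  leading term b^2: subtract (-3/40b)·f_2 from -9/20b^2 + 9/5b - 21/5 → 9/5b - 21/5
  leading term b: subtract (3/10)·f_2 from 9/5b - 21/5 → -21/5
  leading term 1: no divisor's leading term divides it; move -21/5 to the remainder.
  remainder -21/5a - 21/5 ≠ 0; add g_3 = -21/5a - 21/5 to the basis.

The other S-polynomials (S(f_1,g_3), S(f_2,g_3)) all reduce to 0 modulo the current basis, so we have a Gröbner basis.
Inter-reduce: drop elements whose leading term is divisible by another's, tail-reduce, and make monic.

G = {a + 1, b}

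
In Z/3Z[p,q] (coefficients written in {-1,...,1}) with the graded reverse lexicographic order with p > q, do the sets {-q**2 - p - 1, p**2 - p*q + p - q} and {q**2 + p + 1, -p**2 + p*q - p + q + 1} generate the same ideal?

Since reduced Gröbner bases are canonical representatives of ideals under a given ordering, it suffices to compute and compare them.
Buchberger on the first generating set:
f_1 = -q**2 - p - 1, LT = q**2.
f_2 = p**2 - p*q + p - q, LT = p**2.

The S-polynomials (S(f_1,f_2)) all reduce to 0 modulo the current basis, so we have a Gröbner basis.
Inter-reduce: drop elements whose leading term is divisible by another's, tail-reduce, and make monic.
Reduced Gröbner basis: {p**2 - p*q + p - q, q**2 + p + 1}.

Buchberger on the second generating set:
h_1 = q**2 + p + 1, LT = q**2.
h_2 = -p**2 + p*q - p + q + 1, LT = p**2.

The S-polynomials (S(h_1,h_2)) all reduce to 0 modulo the current basis, so we have a Gröbner basis.
Inter-reduce: drop elements whose leading term is divisible by another's, tail-reduce, and make monic.
Reduced Gröbner basis: {p**2 - p*q + p - q - 1, q**2 + p + 1}.

The bases are distinct; the ideals are different.

No, the ideals differ.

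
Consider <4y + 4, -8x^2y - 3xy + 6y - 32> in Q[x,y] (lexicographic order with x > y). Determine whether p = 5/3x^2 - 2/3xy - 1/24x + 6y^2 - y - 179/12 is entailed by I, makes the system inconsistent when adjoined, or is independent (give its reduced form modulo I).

First compute the reduced Gröbner basis of I by Buchberger's algorithm.
f_1 = 4y + 4, LT = y.
f_2 = -8x^2y - 3xy + 6y - 32, LT = x^2y.

S(f_1,f_2): lcm = x^2y. S = x^2 - 3/8xy + 3/4y - 4.
  leading term x^2: no divisor's leading term divides it; move x^2 to the remainder.
  leading term xy: subtract (-3/32x)·f_1 from -3/8xy + 3/4y - 4 → 3/8x + 3/4y - 4
  leading term x: no divisor's leading term divides it; move 3/8x to the remainder.
  leading term y: subtract (3/16)·f_1 from 3/4y - 4 → -19/4
  leading term 1: no divisor's leading term divides it; move -19/4 to the remainder.
  remainder x^2 + 3/8x - 19/4 ≠ 0; add h_3 = x^2 + 3/8x - 19/4 to the basis.

The other S-polynomials (S(f_1,h_3), S(f_2,h_3)) all reduce to 0 modulo the current basis, so we have a Gröbner basis.
Inter-reduce: drop elements whose leading term is divisible by another's, tail-reduce, and make monic.
Reduced Gröbner basis: {x^2 + 3/8x - 19/4, y + 1}.
Label its elements g_1 = x^2 + 3/8x - 19/4, g_2 = y + 1.

Reduce p = 5/3x^2 - 2/3xy - 1/24x + 6y^2 - y - 179/12 modulo G:
  leading term x^2: subtract (5/3)·g_1 from 5/3x^2 - 2/3xy - 1/24x + 6y^2 - y - 179/12 → -2/3xy - 2/3x + 6y^2 - y - 7
  leading term xy: subtract (-2/3x)·g_2 from -2/3xy - 2/3x + 6y^2 - y - 7 → 6y^2 - y - 7
  leading term y^2: subtract (6y)·g_2 from 6y^2 - y - 7 → -7y - 7
  leading term y: subtract (-7)·g_2 from -7y - 7 → 0
  normal form = 0.
Since the normal form is 0, p ∈ I.

5/3x^2 - 2/3xy - 1/24x + 6y^2 - y - 179/12 lies in I (it reduces to 0).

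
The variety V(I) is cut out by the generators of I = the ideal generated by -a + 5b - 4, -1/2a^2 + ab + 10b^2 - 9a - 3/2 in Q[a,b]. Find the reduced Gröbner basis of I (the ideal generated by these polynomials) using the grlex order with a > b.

f_1 = -a + 5b - 4, LT = a.
f_2 = -1/2a^2 + ab + 10b^2 - 9a - 3/2, LT = a^2.

S(f_1,f_2): lcm = a^2. S = -3ab + 20b^2 - 14a - 3.
  reduce S modulo (f_1, f_2):
  remainder 5b^2 - 58b + 53 ≠ 0; add g_3 = 5b^2 - 58b + 53 to the basis.

The other S-polynomials (S(f_1,g_3), S(f_2,g_3)) all reduce to 0 modulo the current basis, so we have a Gröbner basis.
Inter-reduce: drop elements whose leading term is divisible by another's, tail-reduce, and make monic.

G = {b^2 - 58/5b + 53/5, a - 5b + 4}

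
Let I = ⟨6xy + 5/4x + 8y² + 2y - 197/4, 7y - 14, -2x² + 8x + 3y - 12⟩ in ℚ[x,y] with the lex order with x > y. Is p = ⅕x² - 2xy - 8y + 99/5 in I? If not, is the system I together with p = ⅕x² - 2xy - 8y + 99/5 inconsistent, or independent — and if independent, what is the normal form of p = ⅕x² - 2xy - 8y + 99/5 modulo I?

First compute the reduced Gröbner basis of I by Buchberger's algorithm.
f_1 = 6xy + 5/4x + 8y² + 2y - 197/4, LT = xy.
f_2 = 7y - 14, LT = y.
f_3 = -2x² + 8x + 3y - 12, LT = x².

S(f_1,f_2): lcm = xy. S = 53/24x + 4/3y² + ⅓y - 197/24.
  leading term x: no divisor's leading term divides it; move 53/24x to the remainder.
  leading term y²: subtract (4/21y)·f_2 from 4/3y² + ⅓y - 197/24 → 3y - 197/24
  leading term y: subtract (3/7)·f_2 from 3y - 197/24 → -53/24
  leading term 1: no divisor's leading term divides it; move -53/24 to the remainder.
  remainder 53/24x - 53/24 ≠ 0; add h_4 = 53/24x - 53/24 to the basis.

S(f_1,f_3): lcm = x²y. S = 5/24x² + 4/3xy² + 13/3xy - 197/24x + 3/2y² - 6y.
  leading term x²: subtract (-5/48)·f_3 from 5/24x² + 4/3xy² + 13/3xy - 197/24x + 3/2y² - 6y → 4/3xy² + 13/3xy - 59/8x + 3/2y² - 91/16y - 5/4
  leading term xy²: subtract (2/9y)·f_1 from 4/3xy² + 13/3xy - 59/8x + 3/2y² - 91/16y - 5/4 → 73/18xy - 59/8x - 16/9y³ + 19/18y² + 757/144y - 5/4
  leading term xy: subtract (73/108)·f_1 from 73/18xy - 59/8x - 16/9y³ + 19/18y² + 757/144y - 5/4 → -3551/432x - 16/9y³ - 235/54y² + 1687/432y + 13841/432
  leading term x: subtract (-67/18)·h_4 from -3551/432x - 16/9y³ - 235/54y² + 1687/432y + 13841/432 → -16/9y³ - 235/54y² + 1687/432y + 1715/72
  leading term y³: subtract (-16/63y²)·f_2 from -16/9y³ - 235/54y² + 1687/432y + 1715/72 → -427/54y² + 1687/432y + 1715/72
  leading term y²: subtract (-61/54y)·f_2 from -427/54y² + 1687/432y + 1715/72 → -1715/144y + 1715/72
  leading term y: subtract (-245/144)·f_2 from -1715/144y + 1715/72 → 0
  remainder 0.

S(f_2,f_3): leading monomials are coprime, so the S-polynomial reduces to 0 (Buchberger's first criterion).
S(f_1,h_4): lcm = xy. S = 5/24x + 4/3y² + 4/3y - 197/24.
  leading term x: subtract (5/53)·h_4 from 5/24x + 4/3y² + 4/3y - 197/24 → 4/3y² + 4/3y - 8
  leading term y²: subtract (4/21y)·f_2 from 4/3y² + 4/3y - 8 → 4y - 8
  leading term y: subtract (4/7)·f_2 from 4y - 8 → 0
  remainder 0.

S(f_2,h_4): leading monomials are coprime, so the S-polynomial reduces to 0 (Buchberger's first criterion).
S(f_3,h_4): lcm = x². S = -3x - 3/2y + 6.
  leading term x: subtract (-72/53)·h_4 from -3x - 3/2y + 6 → -3/2y + 3
  leading term y: subtract (-3/14)·f_2 from -3/2y + 3 → 0
  remainder 0.

Every S-polynomial of the final basis reduces to 0, so we have a Gröbner basis.
Inter-reduce: drop elements whose leading term is divisible by another's, tail-reduce, and make monic.
Reduced Gröbner basis: {x - 1, y - 2}.
Label its elements g_1 = x - 1, g_2 = y - 2.

Reduce p = ⅕x² - 2xy - 8y + 99/5 modulo G:
  leading term x²: subtract (⅕x)·g_1 from ⅕x² - 2xy - 8y + 99/5 → -2xy + ⅕x - 8y + 99/5
  leading term xy: subtract (-2y)·g_1 from -2xy + ⅕x - 8y + 99/5 → ⅕x - 10y + 99/5
  leading term x: subtract (⅕)·g_1 from ⅕x - 10y + 99/5 → -10y + 20
  leading term y: subtract (-10)·g_2 from -10y + 20 → 0
  normal form = 0.
Since the normal form is 0, p ∈ I.

⅕x² - 2xy - 8y + 99/5 lies in I (it reduces to 0).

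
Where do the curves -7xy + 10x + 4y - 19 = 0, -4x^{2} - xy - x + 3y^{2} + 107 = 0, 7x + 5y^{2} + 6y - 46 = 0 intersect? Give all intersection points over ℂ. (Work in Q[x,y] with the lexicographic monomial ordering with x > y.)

Compute a lex Gröbner basis by Buchberger's algorithm.
f_1 = -7xy + 10x + 4y - 19, LT = xy.
f_2 = -4x^{2} - xy - x + 3y^{2} + 107, LT = x^{2}.
f_3 = 7x + 5y^{2} + 6y - 46, LT = x.

S(f_1,f_2): lcm = x^{2}y. S = -\tfrac{10}{7}x^{2} - \tfrac{1}{4}xy^{2} - \tfrac{23}{28}xy + \tfrac{19}{7}x + \tfrac{3}{4}y^{3} + \tfrac{107}{4}y.
  reduce S modulo (f_1, f_2, f_3):
  remainder \tfrac{3}{4}y^{3} - \tfrac{1763}{686}y^{2} + \tfrac{8689}{343}y - \tfrac{32259}{1372} ≠ 0; add h_4 = \tfrac{3}{4}y^{3} - \tfrac{1763}{686}y^{2} + \tfrac{8689}{343}y - \tfrac{32259}{1372} to the basis.

S(f_1,f_3): lcm = xy. S = -\tfrac{10}{7}x - \tfrac{5}{7}y^{3} - \tfrac{6}{7}y^{2} + 6y + \tfrac{19}{7}.
  reduce S modulo (f_1, f_2, f_3, h_4):
  remainder -\tfrac{16454}{7203}y^{2} + \tfrac{225818}{7203}y - \tfrac{69788}{2401} ≠ 0; add h_5 = -\tfrac{16454}{7203}y^{2} + \tfrac{225818}{7203}y - \tfrac{69788}{2401} to the basis.

S(f_2,f_3): lcm = x^{2}. S = -\tfrac{5}{7}xy^{2} - \tfrac{17}{28}xy + \tfrac{191}{28}x - \tfrac{3}{4}y^{2} - \tfrac{107}{4}.
  reduce S modulo (f_1, f_2, f_3, h_4, h_5):
  remainder -\tfrac{50646693}{806246}y + \tfrac{50646693}{806246} ≠ 0; add h_6 = -\tfrac{50646693}{806246}y + \tfrac{50646693}{806246} to the basis.

The other S-polynomials (S(f_1,h_4), S(f_2,h_4), S(f_3,h_4), S(f_1,h_5), S(f_2,h_5), S(f_3,h_5), S(h_4,h_5), S(f_1,h_6), S(f_2,h_6), S(f_3,h_6), S(h_4,h_6), S(h_5,h_6)) all reduce to 0 modulo the current basis, so we have a Gröbner basis.
Inter-reduce: drop elements whose leading term is divisible by another's, tail-reduce, and make monic.
Reduced Gröbner basis: {x - 5, y - 1}.

From the last basis element, y - 1 = 0, so y takes values in {1}. Each choice, substituted upward through the basis, yields the corresponding point(s) of the solution set.
  y = 1: the earlier basis element becomes x - 5 = 0, giving x = 5 — point (5, 1).
Zero-dimensionality of the ideal guarantees finitely many solutions over ℂ.

{(5, 1)}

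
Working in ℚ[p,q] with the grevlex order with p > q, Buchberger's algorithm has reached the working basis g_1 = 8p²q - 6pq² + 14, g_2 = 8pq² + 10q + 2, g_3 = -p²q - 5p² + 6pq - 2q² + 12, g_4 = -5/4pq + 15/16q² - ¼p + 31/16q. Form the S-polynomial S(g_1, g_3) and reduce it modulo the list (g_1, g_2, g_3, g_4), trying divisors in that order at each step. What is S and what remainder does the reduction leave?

lcm(LM(g_1), LM(g_3)) = p²q.
S = (lcm/LT(g_1))·g_1 − (lcm/LT(g_3))·g_3 = -¾pq² - 5p² + 6pq - 2q² + 55/4.
Reduce S modulo (g_1, g_2, g_3, g_4) in that order:
  leading term pq²: subtract (-3/32)·g_2 from -¾pq² - 5p² + 6pq - 2q² + 55/4 → -5p² + 6pq - 2q² + 15/16q + 223/16
  leading term p²: no divisor's leading term divides it; move -5p² to the remainder.
  leading term pq: subtract (-24/5)·g_4 from 6pq - 2q² + 15/16q + 223/16 → 5/2q² - 6/5p + 819/80q + 223/16
  leading term q²: no divisor's leading term divides it; move 5/2q² to the remainder.
  leading term p: no divisor's leading term divides it; move -6/5p to the remainder.
  leading term q: no divisor's leading term divides it; move 819/80q to the remainder.
  leading term 1: no divisor's leading term divides it; move 223/16 to the remainder.
The remainder -5p² + 5/2q² - 6/5p + 819/80q + 223/16 is nonzero, so it would be added as the next basis element.

S(g_1, g_3) = -¾pq² - 5p² + 6pq - 2q² + 55/4; remainder on division = -5p² + 5/2q² - 6/5p + 819/80q + 223/16.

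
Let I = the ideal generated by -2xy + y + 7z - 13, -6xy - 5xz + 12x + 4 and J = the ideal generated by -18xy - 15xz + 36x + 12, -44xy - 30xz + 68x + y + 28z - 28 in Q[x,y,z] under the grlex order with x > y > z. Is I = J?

No, the ideals differ.

Two ideals are equal iff their reduced Gröbner bases coincide (the reduced basis is unique for a fixed ordering).
Buchberger on the first generating set:
f_1 = -2xy + y + 7z - 13, LT = xy.
f_2 = -6xy - 5xz + 12x + 4, LT = xy.

S(f_1,f_2): lcm = xy. S = -\tfrac{5}{6}xz + 2x - \tfrac{1}{2}y - \tfrac{7}{2}z + \tfrac{43}{6}.
  leading term xz: no divisor's leading term divides it; move -\tfrac{5}{6}xz to the remainder.
  leading term x: no divisor's leading term divides it; move 2x to the remainder.
  leading term y: no divisor's leading term divides it; move -\tfrac{1}{2}y to the remainder.
  leading term z: no divisor's leading term divides it; move -\tfrac{7}{2}z to the remainder.
  leading term 1: no divisor's leading term divides it; move \tfrac{43}{6} to the remainder.
  remainder -\tfrac{5}{6}xz + 2x - \tfrac{1}{2}y - \tfrac{7}{2}z + \tfrac{43}{6} ≠ 0; add g_3 = -\tfrac{5}{6}xz + 2x - \tfrac{1}{2}y - \tfrac{7}{2}z + \tfrac{43}{6} to the basis.

S(f_1,g_3): lcm = xyz. S = \tfrac{12}{5}xy - \tfrac{3}{5}y^{2} - \tfrac{47}{10}yz - \tfrac{7}{2}z^{2} + \tfrac{43}{5}y + \tfrac{13}{2}z.
  leading term xy: subtract (-\tfrac{6}{5})·f_1 from \tfrac{12}{5}xy - \tfrac{3}{5}y^{2} - \tfrac{47}{10}yz - \tfrac{7}{2}z^{2} + \tfrac{43}{5}y + \tfrac{13}{2}z → -\tfrac{3}{5}y^{2} - \tfrac{47}{10}yz - \tfrac{7}{2}z^{2} + \tfrac{49}{5}y + \tfrac{149}{10}z - \tfrac{78}{5}
  leading term y^{2}: no divisor's leading term divides it; move -\tfrac{3}{5}y^{2} to the remainder.
  leading term yz: no divisor's leading term divides it; move -\tfrac{47}{10}yz to the remainder.
  leading term z^{2}: no divisor's leading term divides it; move -\tfrac{7}{2}z^{2} to the remainder.
  leading term y: no divisor's leading term divides it; move \tfrac{49}{5}y to the remainder.
  leading term z: no divisor's leading term divides it; move \tfrac{149}{10}z to the remainder.
  leading term 1: no divisor's leading term divides it; move -\tfrac{78}{5} to the remainder.
  remainder -\tfrac{3}{5}y^{2} - \tfrac{47}{10}yz - \tfrac{7}{2}z^{2} + \tfrac{49}{5}y + \tfrac{149}{10}z - \tfrac{78}{5} ≠ 0; add g_4 = -\tfrac{3}{5}y^{2} - \tfrac{47}{10}yz - \tfrac{7}{2}z^{2} + \tfrac{49}{5}y + \tfrac{149}{10}z - \tfrac{78}{5} to the basis.

The other S-polynomials (S(f_2,g_3), S(f_1,g_4), S(f_2,g_4), S(g_3,g_4)) all reduce to 0 modulo the current basis, so we have a Gröbner basis.
Inter-reduce: drop elements whose leading term is divisible by another's, tail-reduce, and make monic.
Reduced Gröbner basis: {xy - \tfrac{1}{2}y - \tfrac{7}{2}z + \tfrac{13}{2}, xz - \tfrac{12}{5}x + \tfrac{3}{5}y + \tfrac{21}{5}z - \tfrac{43}{5}, y^{2} + \tfrac{47}{6}yz + \tfrac{35}{6}z^{2} - \tfrac{49}{3}y - \tfrac{149}{6}z + 26}.

Buchberger on the second generating set:
h_1 = -18xy - 15xz + 36x + 12, LT = xy.
h_2 = -44xy - 30xz + 68x + y + 28z - 28, LT = xy.

S(h_1,h_2): lcm = xy. S = \tfrac{5}{33}xz - \tfrac{5}{11}x + \tfrac{1}{44}y + \tfrac{7}{11}z - \tfrac{43}{33}.
  leading term xz: no divisor's leading term divides it; move \tfrac{5}{33}xz to the remainder.
  leading term x: no divisor's leading term divides it; move -\tfrac{5}{11}x to the remainder.
  leading term y: no divisor's leading term divides it; move \tfrac{1}{44}y to the remainder.
  leading term z: no divisor's leading term divides it; move \tfrac{7}{11}z to the remainder.
  leading term 1: no divisor's leading term divides it; move -\tfrac{43}{33} to the remainder.
  remainder \tfrac{5}{33}xz - \tfrac{5}{11}x + \tfrac{1}{44}y + \tfrac{7}{11}z - \tfrac{43}{33} ≠ 0; add k_3 = \tfrac{5}{33}xz - \tfrac{5}{11}x + \tfrac{1}{44}y + \tfrac{7}{11}z - \tfrac{43}{33} to the basis.

S(h_1,k_3): lcm = xyz. S = \tfrac{5}{6}xz^{2} + 3xy - 2xz - \tfrac{3}{20}y^{2} - \tfrac{21}{5}yz + \tfrac{43}{5}y - \tfrac{2}{3}z.
  leading term xz^{2}: subtract (\tfrac{11}{2}z)·k_3 from \tfrac{5}{6}xz^{2} + 3xy - 2xz - \tfrac{3}{20}y^{2} - \tfrac{21}{5}yz + \tfrac{43}{5}y - \tfrac{2}{3}z → 3xy + \tfrac{1}{2}xz - \tfrac{3}{20}y^{2} - \tfrac{173}{40}yz - \tfrac{7}{2}z^{2} + \tfrac{43}{5}y + \tfrac{13}{2}z
  leading term xy: subtract (-\tfrac{1}{6})·h_1 from 3xy + \tfrac{1}{2}xz - \tfrac{3}{20}y^{2} - \tfrac{173}{40}yz - \tfrac{7}{2}z^{2} + \tfrac{43}{5}y + \tfrac{13}{2}z → -2xz - \tfrac{3}{20}y^{2} - \tfrac{173}{40}yz - \tfrac{7}{2}z^{2} + 6x + \tfrac{43}{5}y + \tfrac{13}{2}z + 2
  leading term xz: subtract (-\tfrac{66}{5})·k_3 from -2xz - \tfrac{3}{20}y^{2} - \tfrac{173}{40}yz - \tfrac{7}{2}z^{2} + 6x + \tfrac{43}{5}y + \tfrac{13}{2}z + 2 → -\tfrac{3}{20}y^{2} - \tfrac{173}{40}yz - \tfrac{7}{2}z^{2} + \tfrac{89}{10}y + \tfrac{149}{10}z - \tfrac{76}{5}
  leading term y^{2}: no divisor's leading term divides it; move -\tfrac{3}{20}y^{2} to the remainder.
  leading term yz: no divisor's leading term divides it; move -\tfrac{173}{40}yz to the remainder.
  leading term z^{2}: no divisor's leading term divides it; move -\tfrac{7}{2}z^{2} to the remainder.
  leading term y: no divisor's leading term divides it; move \tfrac{89}{10}y to the remainder.
  leading term z: no divisor's leading term divides it; move \tfrac{149}{10}z to the remainder.
  leading term 1: no divisor's leading term divides it; move -\tfrac{76}{5} to the remainder.
  remainder -\tfrac{3}{20}y^{2} - \tfrac{173}{40}yz - \tfrac{7}{2}z^{2} + \tfrac{89}{10}y + \tfrac{149}{10}z - \tfrac{76}{5} ≠ 0; add k_4 = -\tfrac{3}{20}y^{2} - \tfrac{173}{40}yz - \tfrac{7}{2}z^{2} + \tfrac{89}{10}y + \tfrac{149}{10}z - \tfrac{76}{5} to the basis.

The other S-polynomials (S(h_2,k_3), S(h_1,k_4), S(h_2,k_4), S(k_3,k_4)) all reduce to 0 modulo the current basis, so we have a Gröbner basis.
Inter-reduce: drop elements whose leading term is divisible by another's, tail-reduce, and make monic.
Reduced Gröbner basis: {xy + \tfrac{1}{2}x - \tfrac{1}{8}y - \tfrac{7}{2}z + \tfrac{13}{2}, xz - 3x + \tfrac{3}{20}y + \tfrac{21}{5}z - \tfrac{43}{5}, y^{2} + \tfrac{173}{6}yz + \tfrac{70}{3}z^{2} - \tfrac{178}{3}y - \tfrac{298}{3}z + \tfrac{304}{3}}.

Since the reduced bases disagree, the two ideals are not the same.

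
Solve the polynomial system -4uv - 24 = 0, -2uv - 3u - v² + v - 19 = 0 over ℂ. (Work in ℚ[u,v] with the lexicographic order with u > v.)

{(-3, 2), (1/3 - sqrt(35)*I/3, -1/2 - sqrt(35)*I/2), (1/3 + sqrt(35)*I/3, -1/2 + sqrt(35)*I/2)}

Compute a lex Gröbner basis by Buchberger's algorithm.
f_1 = -4uv - 24, LT = uv.
f_2 = -2uv - 3u - v² + v - 19, LT = uv.

S(f_1,f_2): lcm = uv. S = -3/2u - ½v² + ½v - 7/2.
  leading term u: no divisor's leading term divides it; move -3/2u to the remainder.
  leading term v²: no divisor's leading term divides it; move -½v² to the remainder.
  leading term v: no divisor's leading term divides it; move ½v to the remainder.
  leading term 1: no divisor's leading term divides it; move -7/2 to the remainder.
  remainder -3/2u - ½v² + ½v - 7/2 ≠ 0; add h_3 = -3/2u - ½v² + ½v - 7/2 to the basis.

S(f_1,h_3): lcm = uv. S = -⅓v³ + ⅓v² - 7/3v + 6.
  leading term v³: no divisor's leading term divides it; move -⅓v³ to the remainder.
  leading term v²: no divisor's leading term divides it; move ⅓v² to the remainder.
  leading term v: no divisor's leading term divides it; move -7/3v to the remainder.
  leading term 1: no divisor's leading term divides it; move 6 to the remainder.
  remainder -⅓v³ + ⅓v² - 7/3v + 6 ≠ 0; add h_4 = -⅓v³ + ⅓v² - 7/3v + 6 to the basis.

The other S-polynomials (S(f_2,h_3), S(f_1,h_4), S(f_2,h_4), S(h_3,h_4)) all reduce to 0 modulo the current basis, so we have a Gröbner basis.
Inter-reduce: drop elements whose leading term is divisible by another's, tail-reduce, and make monic.
Reduced Gröbner basis: {u + ⅓v² - ⅓v + 7/3, v³ - v² + 7v - 18}.

A lex Gröbner basis eliminates variables successively. Here v³ - v² + 7v - 18 depends only on v, with roots {2, -1/2 - sqrt(35)*I/2, -1/2 + sqrt(35)*I/2}; lifting each root through the earlier basis elements recovers the full solutions.
  v = 2: the earlier basis element becomes u + 3 = 0, giving u = -3 — point (-3, 2).
  v = -1/2 - sqrt(35)*I/2: the earlier basis element becomes u - 1/3 + sqrt(35)*I/3 = 0, giving u = 1/3 - sqrt(35)*I/3 — point (1/3 - sqrt(35)*I/3, -1/2 - sqrt(35)*I/2).
  v = -1/2 + sqrt(35)*I/2: the earlier basis element becomes u - 1/3 - sqrt(35)*I/3 = 0, giving u = 1/3 + sqrt(35)*I/3 — point (1/3 + sqrt(35)*I/3, -1/2 + sqrt(35)*I/2).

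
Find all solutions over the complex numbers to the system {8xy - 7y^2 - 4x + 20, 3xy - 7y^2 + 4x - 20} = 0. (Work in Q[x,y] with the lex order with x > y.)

{(5, 0), (56/55 - 4*sqrt(1729)*I/55, 4/5 - 2*sqrt(1729)*I/35), (56/55 + 4*sqrt(1729)*I/55, 4/5 + 2*sqrt(1729)*I/35)}

Compute a lex Gröbner basis by Buchberger's algorithm.
f_1 = 8xy - 4x - 7y^2 + 20, LT = xy.
f_2 = 3xy + 4x - 7y^2 - 20, LT = xy.

S(f_1,f_2): lcm = xy. S = -11/6x + 35/24y^2 + 55/6.
  reduce S modulo (f_1, f_2):
  remainder -11/6x + 35/24y^2 + 55/6 ≠ 0; add h_3 = -11/6x + 35/24y^2 + 55/6 to the basis.

S(f_1,h_3): lcm = xy. S = -1/2x + 35/44y^3 - 7/8y^2 + 5y + 5/2.
  reduce S modulo (f_1, f_2, h_3):
  remainder 35/44y^3 - 14/11y^2 + 5y ≠ 0; add h_4 = 35/44y^3 - 14/11y^2 + 5y to the basis.

The other S-polynomials (S(f_2,h_3), S(f_1,h_4), S(f_2,h_4), S(h_3,h_4)) all reduce to 0 modulo the current basis, so we have a Gröbner basis.
Inter-reduce: drop elements whose leading term is divisible by another's, tail-reduce, and make monic.
Reduced Gröbner basis: {x - 35/44y^2 - 5, y^3 - 8/5y^2 + 44/7y}.

Elimination: the polynomial y^3 - 8/5y^2 + 44/7y lies in the elimination ideal for y, so y ∈ {0, 4/5 - 2*sqrt(1729)*I/35, 4/5 + 2*sqrt(1729)*I/35}. For each such y, the remaining basis elements (now univariate) give the rest of the solution.
  y = 0: the earlier basis element becomes x - 5 = 0, giving x = 5 — point (5, 0).
  y = 4/5 - 2*sqrt(1729)*I/35: the earlier basis element becomes x - 56/55 + 4*sqrt(1729)*I/55 = 0, giving x = 56/55 - 4*sqrt(1729)*I/55 — point (56/55 - 4*sqrt(1729)*I/55, 4/5 - 2*sqrt(1729)*I/35).
  y = 4/5 + 2*sqrt(1729)*I/35: the earlier basis element becomes x - 56/55 - 4*sqrt(1729)*I/55 = 0, giving x = 56/55 + 4*sqrt(1729)*I/55 — point (56/55 + 4*sqrt(1729)*I/55, 4/5 + 2*sqrt(1729)*I/35).
A lex Gröbner basis triangularizes the system, enabling back-substitution.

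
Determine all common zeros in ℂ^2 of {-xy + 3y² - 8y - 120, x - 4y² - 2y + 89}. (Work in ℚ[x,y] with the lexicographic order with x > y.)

{(1, -5), (-421/8 - 23*sqrt(57)/8, 21/8 - sqrt(57)/8), (-421/8 + 23*sqrt(57)/8, sqrt(57)/8 + 21/8)}

Compute a lex Gröbner basis by Buchberger's algorithm.
f_1 = -xy + 3y² - 8y - 120, LT = xy.
f_2 = x - 4y² - 2y + 89, LT = x.

S(f_1,f_2): lcm = xy. S = 4y³ - y² - 81y + 120.
  leading term y³: no divisor's leading term divides it; move 4y³ to the remainder.
  leading term y²: no divisor's leading term divides it; move -y² to the remainder.
  leading term y: no divisor's leading term divides it; move -81y to the remainder.
  leading term 1: no divisor's leading term divides it; move 120 to the remainder.
  remainder 4y³ - y² - 81y + 120 ≠ 0; add h_3 = 4y³ - y² - 81y + 120 to the basis.

The other S-polynomials (S(f_1,h_3), S(f_2,h_3)) all reduce to 0 modulo the current basis, so we have a Gröbner basis.
Inter-reduce: drop elements whose leading term is divisible by another's, tail-reduce, and make monic.
Reduced Gröbner basis: {x - 4y² - 2y + 89, y³ - ¼y² - 81/4y + 30}.

Since the basis is lex-ordered, y³ - ¼y² - 81/4y + 30 is univariate in y. Its roots are {-5, 21/8 - sqrt(57)/8, sqrt(57)/8 + 21/8}. Back-substituting each root into the other basis elements fixes the other coordinates.
  y = -5: the earlier basis element becomes x - 1 = 0, giving x = 1 — point (1, -5).
  y = 21/8 - sqrt(57)/8: the earlier basis element becomes x + 23*sqrt(57)/8 + 421/8 = 0, giving x = -421/8 - 23*sqrt(57)/8 — point (-421/8 - 23*sqrt(57)/8, 21/8 - sqrt(57)/8).
  y = sqrt(57)/8 + 21/8: the earlier basis element becomes x - 23*sqrt(57)/8 + 421/8 = 0, giving x = -421/8 + 23*sqrt(57)/8 — point (-421/8 + 23*sqrt(57)/8, sqrt(57)/8 + 21/8).
Check: every point annihilates each of the original generators.
Zero-dimensionality of the ideal guarantees finitely many solutions over ℂ.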